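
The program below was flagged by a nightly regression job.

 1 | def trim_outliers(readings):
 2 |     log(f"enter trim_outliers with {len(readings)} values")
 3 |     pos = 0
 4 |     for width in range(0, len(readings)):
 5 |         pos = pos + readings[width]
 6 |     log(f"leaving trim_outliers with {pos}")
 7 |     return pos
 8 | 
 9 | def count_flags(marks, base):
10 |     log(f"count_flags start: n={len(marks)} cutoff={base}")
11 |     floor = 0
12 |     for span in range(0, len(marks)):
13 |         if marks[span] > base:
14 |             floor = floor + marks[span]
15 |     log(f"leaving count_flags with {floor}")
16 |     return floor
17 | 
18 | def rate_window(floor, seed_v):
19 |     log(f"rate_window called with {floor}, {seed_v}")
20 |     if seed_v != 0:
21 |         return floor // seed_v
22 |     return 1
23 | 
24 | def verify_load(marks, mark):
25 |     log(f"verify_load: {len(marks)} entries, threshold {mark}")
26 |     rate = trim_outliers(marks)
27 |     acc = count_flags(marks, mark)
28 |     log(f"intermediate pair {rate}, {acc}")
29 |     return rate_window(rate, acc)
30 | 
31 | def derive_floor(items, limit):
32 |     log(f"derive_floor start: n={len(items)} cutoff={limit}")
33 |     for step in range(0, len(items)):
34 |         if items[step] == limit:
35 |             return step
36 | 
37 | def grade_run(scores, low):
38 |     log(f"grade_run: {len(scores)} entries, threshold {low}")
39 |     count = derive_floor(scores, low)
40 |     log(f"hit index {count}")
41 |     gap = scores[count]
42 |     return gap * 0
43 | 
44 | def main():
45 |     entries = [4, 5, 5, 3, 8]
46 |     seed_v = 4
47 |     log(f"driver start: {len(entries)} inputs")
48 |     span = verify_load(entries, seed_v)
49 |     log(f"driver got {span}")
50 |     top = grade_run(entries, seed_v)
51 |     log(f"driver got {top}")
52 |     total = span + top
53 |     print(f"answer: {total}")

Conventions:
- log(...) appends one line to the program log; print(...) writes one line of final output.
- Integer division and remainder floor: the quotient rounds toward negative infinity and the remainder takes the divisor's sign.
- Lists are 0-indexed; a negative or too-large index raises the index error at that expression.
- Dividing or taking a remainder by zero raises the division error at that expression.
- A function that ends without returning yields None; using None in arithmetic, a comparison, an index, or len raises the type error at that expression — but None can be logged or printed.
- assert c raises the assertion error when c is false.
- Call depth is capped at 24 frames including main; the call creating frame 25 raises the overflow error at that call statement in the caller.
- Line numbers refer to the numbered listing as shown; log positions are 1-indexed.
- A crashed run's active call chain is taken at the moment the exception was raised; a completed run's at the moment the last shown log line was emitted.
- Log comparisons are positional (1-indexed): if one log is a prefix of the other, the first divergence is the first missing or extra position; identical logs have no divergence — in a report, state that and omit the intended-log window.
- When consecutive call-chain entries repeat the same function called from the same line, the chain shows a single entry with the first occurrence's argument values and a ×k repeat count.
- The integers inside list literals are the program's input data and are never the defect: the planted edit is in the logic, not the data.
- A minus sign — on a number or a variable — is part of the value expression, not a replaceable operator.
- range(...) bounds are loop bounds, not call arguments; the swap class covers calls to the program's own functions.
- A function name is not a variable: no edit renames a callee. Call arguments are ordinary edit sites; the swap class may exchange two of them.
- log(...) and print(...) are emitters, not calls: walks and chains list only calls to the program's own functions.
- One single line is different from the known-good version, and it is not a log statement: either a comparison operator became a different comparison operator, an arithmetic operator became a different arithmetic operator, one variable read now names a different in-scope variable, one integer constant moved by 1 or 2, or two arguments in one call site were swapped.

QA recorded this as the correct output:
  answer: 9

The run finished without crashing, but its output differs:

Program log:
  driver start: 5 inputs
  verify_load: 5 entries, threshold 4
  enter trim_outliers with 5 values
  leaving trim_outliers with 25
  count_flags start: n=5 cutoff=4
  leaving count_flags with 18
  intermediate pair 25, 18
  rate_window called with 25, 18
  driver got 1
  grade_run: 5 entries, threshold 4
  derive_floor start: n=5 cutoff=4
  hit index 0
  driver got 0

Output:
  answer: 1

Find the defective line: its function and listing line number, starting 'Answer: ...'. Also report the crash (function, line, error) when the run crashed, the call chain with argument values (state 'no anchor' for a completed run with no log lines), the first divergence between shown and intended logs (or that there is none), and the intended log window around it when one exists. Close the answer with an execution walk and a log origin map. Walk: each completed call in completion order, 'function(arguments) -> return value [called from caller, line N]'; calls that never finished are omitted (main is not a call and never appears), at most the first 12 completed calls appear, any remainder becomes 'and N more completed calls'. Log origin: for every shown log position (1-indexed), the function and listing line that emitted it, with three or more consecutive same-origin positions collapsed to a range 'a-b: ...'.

Answer: the defect is in grade_run at line 42.
Key fact: At log position 13 the runs split — shown 'driver got 0', but the working version logs 'driver got 8'.
Call chain: main.
First divergence: position 13 — the shown line 'driver got 0' should read 'driver got 8'.
Intended log window:
  11: derive_floor start: n=5 cutoff=4
  12: hit index 0
  13: driver got 8
Execution walk:
  trim_outliers([4, 5, 5, 3, 8]) -> 25  [called from verify_load, line 26]
  count_flags([4, 5, 5, 3, 8], 4) -> 18  [called from verify_load, line 27]
  rate_window(25, 18) -> 1  [called from verify_load, line 29]
  verify_load([4, 5, 5, 3, 8], 4) -> 1  [called from main, line 48]
  derive_floor([4, 5, 5, 3, 8], 4) -> 0  [called from grade_run, line 39]
  grade_run([4, 5, 5, 3, 8], 4) -> 0  [called from main, line 50]
Log origins:
  1 — main, line 47
  2 — verify_load, line 25
  3 — trim_outliers, line 2
  4 — trim_outliers, line 6
  5 — count_flags, line 10
  6 — count_flags, line 15
  7 — verify_load, line 28
  8 — rate_window, line 19
  9 — main, line 49
  10 — grade_run, line 38
  11 — derive_floor, line 32
  12 — grade_run, line 40
  13 — main, line 51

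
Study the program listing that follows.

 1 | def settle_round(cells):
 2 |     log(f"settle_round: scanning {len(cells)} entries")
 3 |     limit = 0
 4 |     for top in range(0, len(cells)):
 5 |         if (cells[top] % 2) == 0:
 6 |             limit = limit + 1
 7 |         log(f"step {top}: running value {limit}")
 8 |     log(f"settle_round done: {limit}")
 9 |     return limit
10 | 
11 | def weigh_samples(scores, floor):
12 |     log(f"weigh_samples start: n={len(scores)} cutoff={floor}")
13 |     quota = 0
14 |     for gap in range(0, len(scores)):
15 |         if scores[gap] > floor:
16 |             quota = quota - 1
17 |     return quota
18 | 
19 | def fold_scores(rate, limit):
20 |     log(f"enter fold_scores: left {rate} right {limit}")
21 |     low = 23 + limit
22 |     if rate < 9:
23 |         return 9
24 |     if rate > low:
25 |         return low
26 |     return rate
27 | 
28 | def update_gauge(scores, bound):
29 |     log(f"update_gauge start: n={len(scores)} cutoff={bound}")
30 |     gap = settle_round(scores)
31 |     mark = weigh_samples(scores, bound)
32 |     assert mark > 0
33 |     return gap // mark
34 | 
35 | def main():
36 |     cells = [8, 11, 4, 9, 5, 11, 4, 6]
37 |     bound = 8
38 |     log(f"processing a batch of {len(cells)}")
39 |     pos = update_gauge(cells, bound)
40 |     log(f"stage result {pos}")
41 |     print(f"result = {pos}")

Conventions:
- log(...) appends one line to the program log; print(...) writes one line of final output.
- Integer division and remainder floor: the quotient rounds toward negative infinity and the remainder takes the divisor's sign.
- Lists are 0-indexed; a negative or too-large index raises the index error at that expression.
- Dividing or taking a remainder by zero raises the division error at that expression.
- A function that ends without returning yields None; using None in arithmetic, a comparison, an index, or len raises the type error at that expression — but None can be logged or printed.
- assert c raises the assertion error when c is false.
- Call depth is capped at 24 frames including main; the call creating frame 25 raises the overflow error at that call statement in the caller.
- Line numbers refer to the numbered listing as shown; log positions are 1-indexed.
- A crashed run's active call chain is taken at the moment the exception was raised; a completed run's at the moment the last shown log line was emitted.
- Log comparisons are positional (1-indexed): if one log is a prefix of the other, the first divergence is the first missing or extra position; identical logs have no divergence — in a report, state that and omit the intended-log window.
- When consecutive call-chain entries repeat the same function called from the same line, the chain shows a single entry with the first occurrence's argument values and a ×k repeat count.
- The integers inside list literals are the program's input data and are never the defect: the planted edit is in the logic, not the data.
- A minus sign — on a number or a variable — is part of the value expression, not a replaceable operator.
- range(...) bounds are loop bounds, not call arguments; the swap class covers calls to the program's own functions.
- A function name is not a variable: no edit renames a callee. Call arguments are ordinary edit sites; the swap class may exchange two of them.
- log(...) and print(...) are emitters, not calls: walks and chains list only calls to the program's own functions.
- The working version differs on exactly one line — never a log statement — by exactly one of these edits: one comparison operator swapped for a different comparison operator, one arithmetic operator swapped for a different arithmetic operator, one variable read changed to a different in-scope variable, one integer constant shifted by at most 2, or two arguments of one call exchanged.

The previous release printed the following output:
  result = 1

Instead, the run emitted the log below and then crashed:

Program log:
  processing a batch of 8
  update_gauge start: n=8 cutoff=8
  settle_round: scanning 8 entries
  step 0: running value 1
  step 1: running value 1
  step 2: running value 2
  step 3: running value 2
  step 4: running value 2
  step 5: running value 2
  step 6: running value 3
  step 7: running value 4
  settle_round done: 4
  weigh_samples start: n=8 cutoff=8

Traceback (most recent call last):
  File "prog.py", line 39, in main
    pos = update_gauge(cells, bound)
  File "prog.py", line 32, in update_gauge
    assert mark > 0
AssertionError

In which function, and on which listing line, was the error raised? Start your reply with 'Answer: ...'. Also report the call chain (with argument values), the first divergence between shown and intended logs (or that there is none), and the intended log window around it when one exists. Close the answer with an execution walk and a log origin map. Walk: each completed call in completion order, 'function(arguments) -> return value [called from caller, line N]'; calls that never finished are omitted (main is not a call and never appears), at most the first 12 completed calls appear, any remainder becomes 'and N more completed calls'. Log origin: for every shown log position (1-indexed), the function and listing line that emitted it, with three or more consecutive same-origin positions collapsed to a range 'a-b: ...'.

Answer: the error was raised in update_gauge, line 32.
The tell: Only 13 log lines were emitted before the run died; the intended continuation was 'stage result 1'.
Call chain: main -> update_gauge([8, 11, 4, 9, 5, 11, 4, 6], 8) (called at line 39).
First divergence: position 14 — after 13 matching lines the faulty run goes silent; intended next line 'stage result 1'.
Intended log window:
  12: settle_round done: 4
  13: weigh_samples start: n=8 cutoff=8
  14: stage result 1
Execution walk:
  settle_round([8, 11, 4, 9, 5, 11, 4, 6]) -> 4  [called from update_gauge, line 30]
  weigh_samples([8, 11, 4, 9, 5, 11, 4, 6], 8) -> -3  [called from update_gauge, line 31]
Log line origins:
  1: from main, line 38
  2: from update_gauge, line 29
  3: from settle_round, line 2
  4-11: from settle_round, line 7
  12: from settle_round, line 8
  13: from weigh_samples, line 12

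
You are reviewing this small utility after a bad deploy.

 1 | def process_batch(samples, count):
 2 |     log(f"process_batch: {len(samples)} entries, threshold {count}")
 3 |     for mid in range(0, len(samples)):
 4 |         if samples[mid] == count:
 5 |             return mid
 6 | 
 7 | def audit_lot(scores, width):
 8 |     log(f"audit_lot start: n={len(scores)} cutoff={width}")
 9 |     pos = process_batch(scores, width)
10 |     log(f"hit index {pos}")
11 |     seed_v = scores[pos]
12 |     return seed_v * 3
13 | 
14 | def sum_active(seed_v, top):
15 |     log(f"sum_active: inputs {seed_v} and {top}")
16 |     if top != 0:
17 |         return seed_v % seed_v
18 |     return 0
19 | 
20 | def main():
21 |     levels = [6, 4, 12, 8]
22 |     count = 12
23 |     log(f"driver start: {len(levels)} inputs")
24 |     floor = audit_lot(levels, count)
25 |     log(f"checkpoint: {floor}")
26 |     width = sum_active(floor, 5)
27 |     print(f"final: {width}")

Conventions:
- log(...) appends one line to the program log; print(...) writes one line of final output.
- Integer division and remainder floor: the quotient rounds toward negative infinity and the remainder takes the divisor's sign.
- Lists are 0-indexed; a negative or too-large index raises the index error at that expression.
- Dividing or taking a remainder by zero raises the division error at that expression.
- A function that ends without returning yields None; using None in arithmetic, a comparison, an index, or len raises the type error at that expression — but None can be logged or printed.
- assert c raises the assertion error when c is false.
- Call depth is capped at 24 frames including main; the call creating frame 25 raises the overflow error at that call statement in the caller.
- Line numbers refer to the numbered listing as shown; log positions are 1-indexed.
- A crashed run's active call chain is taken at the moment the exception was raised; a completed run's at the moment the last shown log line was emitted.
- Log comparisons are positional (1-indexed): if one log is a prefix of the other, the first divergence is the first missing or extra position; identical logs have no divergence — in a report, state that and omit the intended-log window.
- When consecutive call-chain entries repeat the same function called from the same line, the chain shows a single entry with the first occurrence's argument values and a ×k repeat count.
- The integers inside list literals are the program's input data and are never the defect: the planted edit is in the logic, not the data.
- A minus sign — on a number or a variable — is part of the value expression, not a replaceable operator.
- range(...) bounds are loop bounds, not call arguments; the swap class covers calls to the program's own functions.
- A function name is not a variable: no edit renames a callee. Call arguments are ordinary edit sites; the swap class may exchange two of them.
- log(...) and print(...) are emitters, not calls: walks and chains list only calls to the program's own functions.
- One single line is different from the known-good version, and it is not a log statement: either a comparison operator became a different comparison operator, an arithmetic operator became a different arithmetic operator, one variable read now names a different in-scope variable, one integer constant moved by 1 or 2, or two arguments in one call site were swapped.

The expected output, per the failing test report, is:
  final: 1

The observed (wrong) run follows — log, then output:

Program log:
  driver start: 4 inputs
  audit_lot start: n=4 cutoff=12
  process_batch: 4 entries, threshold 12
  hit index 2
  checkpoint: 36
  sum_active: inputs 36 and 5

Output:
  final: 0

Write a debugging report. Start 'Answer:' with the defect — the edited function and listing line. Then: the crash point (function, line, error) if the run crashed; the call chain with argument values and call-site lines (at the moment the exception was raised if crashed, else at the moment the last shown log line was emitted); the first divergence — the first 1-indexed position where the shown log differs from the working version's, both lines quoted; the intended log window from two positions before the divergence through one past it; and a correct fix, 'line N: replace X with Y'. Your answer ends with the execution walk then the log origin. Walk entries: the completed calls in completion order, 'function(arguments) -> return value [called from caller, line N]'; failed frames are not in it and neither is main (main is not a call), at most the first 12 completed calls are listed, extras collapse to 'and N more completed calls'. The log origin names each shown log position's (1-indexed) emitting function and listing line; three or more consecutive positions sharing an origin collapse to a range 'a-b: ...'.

Answer: the defect is in sum_active at line 17.
The tell: No log line changed; the fault shows up purely in the output.
Call chain: main -> sum_active(36, 5) (called at line 26).
First divergence: none (the log streams are identical).
Execution walk:
  process_batch([6, 4, 12, 8], 12) -> 2  [called from audit_lot, line 9]
  audit_lot([6, 4, 12, 8], 12) -> 36  [called from main, line 24]
  sum_active(36, 5) -> 0  [called from main, line 26]
Origin of each log line:
  1: logged in main at line 23
  2: logged in audit_lot at line 8
  3: logged in process_batch at line 2
  4: logged in audit_lot at line 10
  5: logged in main at line 25
  6: logged in sum_active at line 15
A correct fix: line 17: replace `seed_v % seed_v` with `seed_v % top`.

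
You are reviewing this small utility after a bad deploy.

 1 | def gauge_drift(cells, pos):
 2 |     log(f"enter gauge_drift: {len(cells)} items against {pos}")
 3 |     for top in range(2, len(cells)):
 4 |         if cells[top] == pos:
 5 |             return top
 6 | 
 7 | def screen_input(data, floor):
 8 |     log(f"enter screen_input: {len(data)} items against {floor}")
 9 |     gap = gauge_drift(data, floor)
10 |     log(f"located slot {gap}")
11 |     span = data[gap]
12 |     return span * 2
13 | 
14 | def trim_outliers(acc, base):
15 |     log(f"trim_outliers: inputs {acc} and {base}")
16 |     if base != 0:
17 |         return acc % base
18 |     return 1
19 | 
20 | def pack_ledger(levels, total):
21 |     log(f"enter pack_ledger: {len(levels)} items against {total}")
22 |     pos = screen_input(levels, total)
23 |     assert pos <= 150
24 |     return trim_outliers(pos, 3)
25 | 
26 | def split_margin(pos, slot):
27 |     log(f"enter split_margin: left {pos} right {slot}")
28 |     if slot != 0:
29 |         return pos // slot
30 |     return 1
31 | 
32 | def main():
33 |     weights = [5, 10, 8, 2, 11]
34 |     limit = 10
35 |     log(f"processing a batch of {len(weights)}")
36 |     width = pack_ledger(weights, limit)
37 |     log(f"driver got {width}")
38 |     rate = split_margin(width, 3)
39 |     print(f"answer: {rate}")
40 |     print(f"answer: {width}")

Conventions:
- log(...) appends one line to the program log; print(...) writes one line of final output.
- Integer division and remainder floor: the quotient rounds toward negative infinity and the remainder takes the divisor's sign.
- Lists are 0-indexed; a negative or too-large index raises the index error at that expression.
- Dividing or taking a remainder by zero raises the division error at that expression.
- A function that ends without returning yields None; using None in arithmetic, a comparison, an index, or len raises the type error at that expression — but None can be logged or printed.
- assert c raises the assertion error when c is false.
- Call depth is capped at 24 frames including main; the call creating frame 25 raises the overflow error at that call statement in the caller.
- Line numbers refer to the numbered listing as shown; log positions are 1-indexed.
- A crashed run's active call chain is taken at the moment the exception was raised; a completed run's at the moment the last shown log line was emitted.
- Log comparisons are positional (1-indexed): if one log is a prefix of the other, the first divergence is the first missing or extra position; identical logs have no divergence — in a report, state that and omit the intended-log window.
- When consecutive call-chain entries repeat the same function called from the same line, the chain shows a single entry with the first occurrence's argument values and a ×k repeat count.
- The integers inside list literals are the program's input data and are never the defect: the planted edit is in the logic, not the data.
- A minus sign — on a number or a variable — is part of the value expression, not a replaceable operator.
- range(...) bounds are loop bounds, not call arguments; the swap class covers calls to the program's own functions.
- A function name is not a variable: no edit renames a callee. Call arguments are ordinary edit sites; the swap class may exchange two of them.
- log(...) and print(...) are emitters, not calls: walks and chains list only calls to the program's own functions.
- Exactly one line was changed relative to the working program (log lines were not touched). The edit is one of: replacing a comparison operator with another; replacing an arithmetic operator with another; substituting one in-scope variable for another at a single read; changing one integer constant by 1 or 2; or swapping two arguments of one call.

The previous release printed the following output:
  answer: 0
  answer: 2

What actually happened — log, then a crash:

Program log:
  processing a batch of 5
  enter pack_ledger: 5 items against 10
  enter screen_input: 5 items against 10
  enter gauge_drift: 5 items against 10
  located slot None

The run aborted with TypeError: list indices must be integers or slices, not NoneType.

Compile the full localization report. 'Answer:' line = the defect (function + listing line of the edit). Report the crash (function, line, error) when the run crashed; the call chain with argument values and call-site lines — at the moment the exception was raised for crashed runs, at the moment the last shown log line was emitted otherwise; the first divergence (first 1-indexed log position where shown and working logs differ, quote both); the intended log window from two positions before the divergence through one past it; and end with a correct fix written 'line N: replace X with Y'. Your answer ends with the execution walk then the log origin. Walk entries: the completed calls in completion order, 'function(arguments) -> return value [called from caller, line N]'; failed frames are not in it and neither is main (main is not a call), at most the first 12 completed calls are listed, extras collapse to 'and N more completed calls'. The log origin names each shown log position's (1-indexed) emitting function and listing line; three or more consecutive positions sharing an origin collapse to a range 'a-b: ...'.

Answer: the defect is in gauge_drift at line 3.
Key fact: Position 5 is the first bad log line: 'located slot None' should read 'located slot 1'.
Crash: screen_input, line 11, TypeError.
Call chain: main -> pack_ledger([5, 10, 8, 2, 11], 10) (called at line 36) -> screen_input([5, 10, 8, 2, 11], 10) (called at line 22).
First divergence: position 5 — shown 'located slot None', intended 'located slot 1'.
Intended log window:
  3: enter screen_input: 5 items against 10
  4: enter gauge_drift: 5 items against 10
  5: located slot 1
  6: trim_outliers: inputs 20 and 3
Execution walk:
  gauge_drift([5, 10, 8, 2, 11], 10) -> None  [called from screen_input, line 9]
Log line origins:
  1 — main, line 35
  2 — pack_ledger, line 21
  3 — screen_input, line 8
  4 — gauge_drift, line 2
  5 — screen_input, line 10
A correct fix: line 3: replace `2` with `0`.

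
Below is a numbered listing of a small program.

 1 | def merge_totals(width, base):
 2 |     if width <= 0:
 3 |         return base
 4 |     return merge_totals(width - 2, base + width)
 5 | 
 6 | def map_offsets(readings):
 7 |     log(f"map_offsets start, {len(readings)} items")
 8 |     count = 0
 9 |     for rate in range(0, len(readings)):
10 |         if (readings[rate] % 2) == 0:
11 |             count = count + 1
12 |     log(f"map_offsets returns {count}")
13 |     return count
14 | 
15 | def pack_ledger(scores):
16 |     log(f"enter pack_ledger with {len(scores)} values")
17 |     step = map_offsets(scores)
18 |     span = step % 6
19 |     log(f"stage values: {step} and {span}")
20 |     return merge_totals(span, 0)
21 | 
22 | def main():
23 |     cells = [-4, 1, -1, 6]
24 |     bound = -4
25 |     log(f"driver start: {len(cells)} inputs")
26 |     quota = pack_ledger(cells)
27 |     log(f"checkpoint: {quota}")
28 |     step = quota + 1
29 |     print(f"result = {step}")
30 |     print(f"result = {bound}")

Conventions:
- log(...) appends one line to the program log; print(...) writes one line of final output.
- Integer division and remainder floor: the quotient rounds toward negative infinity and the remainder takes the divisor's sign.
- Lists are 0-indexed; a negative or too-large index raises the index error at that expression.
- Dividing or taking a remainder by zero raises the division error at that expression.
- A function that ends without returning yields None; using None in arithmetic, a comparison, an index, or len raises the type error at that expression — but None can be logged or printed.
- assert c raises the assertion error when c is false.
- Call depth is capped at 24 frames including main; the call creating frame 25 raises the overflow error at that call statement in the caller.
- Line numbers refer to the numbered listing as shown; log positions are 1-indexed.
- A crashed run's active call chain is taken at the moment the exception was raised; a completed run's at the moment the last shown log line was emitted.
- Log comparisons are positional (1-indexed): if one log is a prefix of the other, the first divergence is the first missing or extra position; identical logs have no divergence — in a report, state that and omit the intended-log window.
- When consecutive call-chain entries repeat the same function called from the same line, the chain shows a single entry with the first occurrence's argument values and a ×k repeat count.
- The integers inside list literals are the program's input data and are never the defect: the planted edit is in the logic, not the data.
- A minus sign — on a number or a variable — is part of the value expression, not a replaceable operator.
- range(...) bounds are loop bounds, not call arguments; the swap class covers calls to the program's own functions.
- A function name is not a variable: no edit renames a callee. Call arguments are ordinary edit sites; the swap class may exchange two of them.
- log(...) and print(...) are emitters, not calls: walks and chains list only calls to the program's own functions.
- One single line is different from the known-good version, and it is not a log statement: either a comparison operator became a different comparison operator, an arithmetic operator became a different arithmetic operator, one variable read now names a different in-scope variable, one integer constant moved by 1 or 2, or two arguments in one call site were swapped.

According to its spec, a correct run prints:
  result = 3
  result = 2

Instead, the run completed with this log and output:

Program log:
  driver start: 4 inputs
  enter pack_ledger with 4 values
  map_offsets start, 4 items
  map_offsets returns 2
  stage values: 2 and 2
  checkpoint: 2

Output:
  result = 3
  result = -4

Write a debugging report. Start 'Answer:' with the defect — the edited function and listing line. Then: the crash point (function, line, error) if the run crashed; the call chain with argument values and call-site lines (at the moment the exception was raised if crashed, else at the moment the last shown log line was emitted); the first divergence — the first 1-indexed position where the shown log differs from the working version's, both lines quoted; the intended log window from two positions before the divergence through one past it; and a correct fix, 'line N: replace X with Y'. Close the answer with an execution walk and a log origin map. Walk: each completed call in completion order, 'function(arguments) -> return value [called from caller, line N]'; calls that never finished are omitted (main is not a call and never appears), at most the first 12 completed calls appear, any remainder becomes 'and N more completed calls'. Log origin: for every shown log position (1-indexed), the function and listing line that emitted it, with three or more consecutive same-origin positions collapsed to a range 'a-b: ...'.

Answer: the defect is in main at line 30.
Core observation: Nothing in the log betrays the bug — only the output does.
Call chain: main.
First divergence: none; the two logs match at every position.
Execution walk:
  map_offsets([-4, 1, -1, 6]) -> 2  [called from pack_ledger, line 17]
  merge_totals(0, 2) -> 2  [called from merge_totals, line 4]
  merge_totals(2, 0) -> 2  [called from pack_ledger, line 20]
  pack_ledger([-4, 1, -1, 6]) -> 2  [called from main, line 26]
Log origin:
  1: logged in main at line 25
  2: logged in pack_ledger at line 16
  3: logged in map_offsets at line 7
  4: logged in map_offsets at line 12
  5: logged in pack_ledger at line 19
  6: logged in main at line 27
A correct fix: line 30: replace `bound` with `quota`.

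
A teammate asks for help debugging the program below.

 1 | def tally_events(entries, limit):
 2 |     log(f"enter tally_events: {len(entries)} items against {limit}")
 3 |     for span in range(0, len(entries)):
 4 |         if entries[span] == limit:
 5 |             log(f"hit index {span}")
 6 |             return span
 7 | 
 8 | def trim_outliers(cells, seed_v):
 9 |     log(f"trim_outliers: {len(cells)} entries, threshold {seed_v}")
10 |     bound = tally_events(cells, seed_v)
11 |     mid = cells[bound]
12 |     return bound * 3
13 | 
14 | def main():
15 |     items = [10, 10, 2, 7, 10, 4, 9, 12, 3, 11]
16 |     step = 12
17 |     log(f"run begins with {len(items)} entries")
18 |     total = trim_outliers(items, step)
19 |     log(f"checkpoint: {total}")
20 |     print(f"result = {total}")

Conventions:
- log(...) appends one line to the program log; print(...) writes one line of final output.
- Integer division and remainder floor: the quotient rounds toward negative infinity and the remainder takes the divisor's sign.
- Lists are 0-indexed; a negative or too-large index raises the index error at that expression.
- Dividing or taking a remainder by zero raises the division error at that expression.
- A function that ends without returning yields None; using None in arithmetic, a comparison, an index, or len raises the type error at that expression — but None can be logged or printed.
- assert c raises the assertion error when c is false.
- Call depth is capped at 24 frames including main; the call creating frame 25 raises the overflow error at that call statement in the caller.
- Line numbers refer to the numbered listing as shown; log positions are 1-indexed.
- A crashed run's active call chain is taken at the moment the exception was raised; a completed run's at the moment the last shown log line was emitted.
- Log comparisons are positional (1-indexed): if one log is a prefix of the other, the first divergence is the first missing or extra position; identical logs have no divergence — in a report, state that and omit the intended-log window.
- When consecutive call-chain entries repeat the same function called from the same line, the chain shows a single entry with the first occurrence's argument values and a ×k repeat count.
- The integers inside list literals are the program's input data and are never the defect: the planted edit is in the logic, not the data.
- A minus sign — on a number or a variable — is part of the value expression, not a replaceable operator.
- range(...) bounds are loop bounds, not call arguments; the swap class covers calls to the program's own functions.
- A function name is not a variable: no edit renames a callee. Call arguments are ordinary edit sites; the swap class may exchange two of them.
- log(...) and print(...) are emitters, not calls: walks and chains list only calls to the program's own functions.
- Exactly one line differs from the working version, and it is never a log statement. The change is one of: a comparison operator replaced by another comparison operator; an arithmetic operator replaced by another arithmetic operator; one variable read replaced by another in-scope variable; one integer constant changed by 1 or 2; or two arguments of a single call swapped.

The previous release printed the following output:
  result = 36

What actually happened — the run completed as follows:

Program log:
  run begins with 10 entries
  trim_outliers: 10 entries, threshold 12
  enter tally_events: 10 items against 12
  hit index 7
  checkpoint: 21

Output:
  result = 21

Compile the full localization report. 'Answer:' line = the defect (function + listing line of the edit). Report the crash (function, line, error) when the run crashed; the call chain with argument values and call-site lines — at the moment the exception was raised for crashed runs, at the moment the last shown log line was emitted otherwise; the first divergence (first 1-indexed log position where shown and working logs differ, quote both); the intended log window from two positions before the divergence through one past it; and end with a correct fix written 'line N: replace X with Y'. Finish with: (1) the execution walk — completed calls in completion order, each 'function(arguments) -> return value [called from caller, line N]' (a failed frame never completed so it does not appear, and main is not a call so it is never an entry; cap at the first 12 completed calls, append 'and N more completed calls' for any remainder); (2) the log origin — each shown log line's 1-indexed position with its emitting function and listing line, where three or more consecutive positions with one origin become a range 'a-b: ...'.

Answer: the defect is in trim_outliers at line 12.
The tell: The earliest visible damage is log position 5 — 'checkpoint: 21' rather than the intended 'checkpoint: 36'.
Call chain: main.
First divergence: at position 5 the run shows 'checkpoint: 21' where the working version logs 'checkpoint: 36'.
Intended log window:
  3: enter tally_events: 10 items against 12
  4: hit index 7
  5: checkpoint: 36
Execution walk:
  tally_events([10, 10, 2, 7, 10, 4, 9, 12, 3, 11], 12) -> 7  [called from trim_outliers, line 10]
  trim_outliers([10, 10, 2, 7, 10, 4, 9, 12, 3, 11], 12) -> 21  [called from main, line 18]
Origin of each log line:
  1: emitted by main (line 17)
  2: emitted by trim_outliers (line 9)
  3: emitted by tally_events (line 2)
  4: emitted by tally_events (line 5)
  5: emitted by main (line 19)
A correct fix: line 12: replace `bound` with `mid`.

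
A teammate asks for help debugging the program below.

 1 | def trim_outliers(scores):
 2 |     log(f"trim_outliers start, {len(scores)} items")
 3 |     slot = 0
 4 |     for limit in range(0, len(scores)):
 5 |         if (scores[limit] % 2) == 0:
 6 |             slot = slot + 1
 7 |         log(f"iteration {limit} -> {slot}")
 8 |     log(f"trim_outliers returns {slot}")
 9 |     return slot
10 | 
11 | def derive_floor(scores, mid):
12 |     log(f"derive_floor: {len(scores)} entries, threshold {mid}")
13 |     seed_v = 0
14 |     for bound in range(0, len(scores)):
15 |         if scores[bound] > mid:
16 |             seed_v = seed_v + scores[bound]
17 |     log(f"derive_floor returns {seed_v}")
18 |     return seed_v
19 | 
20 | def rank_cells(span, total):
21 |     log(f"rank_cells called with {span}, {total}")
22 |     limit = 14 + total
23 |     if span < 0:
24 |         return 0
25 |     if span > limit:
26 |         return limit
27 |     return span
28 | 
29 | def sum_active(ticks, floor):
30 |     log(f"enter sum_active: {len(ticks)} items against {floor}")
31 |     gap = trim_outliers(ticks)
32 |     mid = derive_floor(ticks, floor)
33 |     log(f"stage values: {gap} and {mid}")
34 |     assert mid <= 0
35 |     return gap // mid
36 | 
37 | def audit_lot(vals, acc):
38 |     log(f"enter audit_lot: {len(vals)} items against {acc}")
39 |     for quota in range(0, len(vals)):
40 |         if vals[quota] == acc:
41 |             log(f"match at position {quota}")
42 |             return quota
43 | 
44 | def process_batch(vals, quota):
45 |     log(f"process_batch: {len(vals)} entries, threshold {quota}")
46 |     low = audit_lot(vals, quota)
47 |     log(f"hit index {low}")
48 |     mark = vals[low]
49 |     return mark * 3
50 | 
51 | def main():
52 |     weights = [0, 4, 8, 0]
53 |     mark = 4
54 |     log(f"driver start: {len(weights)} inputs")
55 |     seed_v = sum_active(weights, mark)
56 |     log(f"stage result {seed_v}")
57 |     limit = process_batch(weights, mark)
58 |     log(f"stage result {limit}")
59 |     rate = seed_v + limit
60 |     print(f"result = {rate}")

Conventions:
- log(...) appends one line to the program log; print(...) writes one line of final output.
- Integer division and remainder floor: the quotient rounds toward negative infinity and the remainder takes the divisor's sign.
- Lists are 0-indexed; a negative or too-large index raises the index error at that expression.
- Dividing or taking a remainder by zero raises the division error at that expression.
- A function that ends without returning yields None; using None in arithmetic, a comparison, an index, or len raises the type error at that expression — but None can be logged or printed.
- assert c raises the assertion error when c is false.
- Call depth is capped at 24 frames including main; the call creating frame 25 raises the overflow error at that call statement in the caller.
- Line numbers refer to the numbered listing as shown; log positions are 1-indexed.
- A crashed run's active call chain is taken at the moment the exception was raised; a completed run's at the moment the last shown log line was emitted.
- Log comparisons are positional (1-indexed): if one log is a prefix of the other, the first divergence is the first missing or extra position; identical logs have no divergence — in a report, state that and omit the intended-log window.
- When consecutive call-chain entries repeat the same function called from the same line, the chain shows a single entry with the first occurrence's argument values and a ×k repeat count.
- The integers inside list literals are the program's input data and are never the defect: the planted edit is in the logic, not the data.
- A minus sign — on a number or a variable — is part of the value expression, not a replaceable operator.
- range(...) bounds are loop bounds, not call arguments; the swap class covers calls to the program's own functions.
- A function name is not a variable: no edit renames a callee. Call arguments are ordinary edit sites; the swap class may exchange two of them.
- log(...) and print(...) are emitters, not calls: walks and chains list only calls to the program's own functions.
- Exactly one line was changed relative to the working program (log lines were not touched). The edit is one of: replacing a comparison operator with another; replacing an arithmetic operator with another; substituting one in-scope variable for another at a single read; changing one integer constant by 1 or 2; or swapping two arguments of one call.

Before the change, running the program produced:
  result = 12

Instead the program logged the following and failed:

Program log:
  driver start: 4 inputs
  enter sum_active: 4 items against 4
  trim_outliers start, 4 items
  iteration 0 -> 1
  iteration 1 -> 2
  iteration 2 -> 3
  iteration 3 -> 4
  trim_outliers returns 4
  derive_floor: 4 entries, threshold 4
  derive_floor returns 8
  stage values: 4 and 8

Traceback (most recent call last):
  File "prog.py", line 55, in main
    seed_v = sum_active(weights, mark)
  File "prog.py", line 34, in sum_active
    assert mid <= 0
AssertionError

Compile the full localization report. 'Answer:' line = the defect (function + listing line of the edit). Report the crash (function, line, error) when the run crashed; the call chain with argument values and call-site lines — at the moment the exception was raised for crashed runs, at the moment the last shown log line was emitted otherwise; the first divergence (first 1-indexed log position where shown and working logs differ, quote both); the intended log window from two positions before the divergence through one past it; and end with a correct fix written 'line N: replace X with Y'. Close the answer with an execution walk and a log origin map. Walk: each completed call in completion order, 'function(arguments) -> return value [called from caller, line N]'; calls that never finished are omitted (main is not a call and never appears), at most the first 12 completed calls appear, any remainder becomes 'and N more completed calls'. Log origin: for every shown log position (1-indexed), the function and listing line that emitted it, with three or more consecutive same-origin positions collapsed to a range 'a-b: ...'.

Answer: the defect is in sum_active at line 34.
Core observation: After 11 matching log lines the faulty run goes silent, while the working version continues with 'stage result 0'.
Crash: sum_active, line 34, AssertionError.
Call chain: main -> sum_active([0, 4, 8, 0], 4) (called at line 55).
First divergence: position 12 (shown log ended at 11 lines; the working version continues: 'stage result 0').
Intended log window:
  10: derive_floor returns 8
  11: stage values: 4 and 8
  12: stage result 0
  13: process_batch: 4 entries, threshold 4
Execution walk:
  trim_outliers([0, 4, 8, 0]) -> 4  [called from sum_active, line 31]
  derive_floor([0, 4, 8, 0], 4) -> 8  [called from sum_active, line 32]
Log origin:
  1: emitted by main (line 54)
  2: emitted by sum_active (line 30)
  3: emitted by trim_outliers (line 2)
  4-7: emitted by trim_outliers (line 7)
  8: emitted by trim_outliers (line 8)
  9: emitted by derive_floor (line 12)
  10: emitted by derive_floor (line 17)
  11: emitted by sum_active (line 33)
A correct fix: line 34: replace `<=` with `>`.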